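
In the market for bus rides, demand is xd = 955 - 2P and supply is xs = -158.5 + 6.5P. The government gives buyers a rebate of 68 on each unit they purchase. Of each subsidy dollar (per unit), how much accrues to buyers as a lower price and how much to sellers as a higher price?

Buyers gain 52 per unit; sellers gain 16 per unit

Pre-subsidy: 955 - 2P = -158.5 + 6.5P gives P* = 131, x* = 693.
With the rebate, buyers effectively pay Pb = Ps − 68, where Ps is the price sellers receive.
Demand in terms of Ps becomes xd = 955 − 2(Ps − 68) = 1091 - 2Ps. Setting this equal to supply: 1091 - 2Ps = -158.5 + 6.5Ps, so Ps = 147.
Buyers pay Pb = 147 − 68 = 79; x' = -158.5 + 6.5·147 = 797.
Buyers' price falls by P* − Pb = 131 − 79 = 52; sellers' price rises by Ps − P* = 147 − 131 = 16.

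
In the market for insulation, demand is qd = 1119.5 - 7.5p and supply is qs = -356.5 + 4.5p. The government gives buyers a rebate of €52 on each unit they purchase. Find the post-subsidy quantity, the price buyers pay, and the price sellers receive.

Pre-subsidy: 1119.5 - 7.5p = -356.5 + 4.5p gives p* = 123, q* = 197.
With the rebate, buyers effectively pay pb = ps − 52, where ps is the price sellers receive.
Demand in terms of ps becomes qd = 1119.5 − 7.5(ps − 52) = 1509.5 - 7.5ps. Setting this equal to supply: 1509.5 - 7.5ps = -356.5 + 4.5ps, so ps = 155.5.
Buyers pay pb = 155.5 − 52 = 103.5; q' = -356.5 + 4.5·155.5 = 343.25.

q' = 343.25; buyers pay €103.5; sellers receive €155.5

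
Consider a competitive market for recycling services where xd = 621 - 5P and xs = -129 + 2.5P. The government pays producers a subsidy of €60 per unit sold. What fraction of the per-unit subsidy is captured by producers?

Pre-subsidy: 621 - 5P = -129 + 2.5P gives P* = 100, x* = 121.
With the subsidy, sellers receive Ps = Pb + 60 for each unit, where Pb is the price buyers pay.
Supply in terms of Pb becomes xs = -129 + 2.5(Pb + 60) = 21 + 2.5Pb. Setting this equal to demand: 621 - 5Pb = 21 + 2.5Pb, so Pb = 80.
Sellers receive Ps = 80 + 60 = 140; x' = 621 − 5·80 = 221.
Buyers' price falls by P* − Pb = 100 − 80 = 20; sellers' price rises by Ps − P* = 140 − 100 = 40.
So producers capture 40/60 = 2/3 of each unit of subsidy.

Producer share = 2/3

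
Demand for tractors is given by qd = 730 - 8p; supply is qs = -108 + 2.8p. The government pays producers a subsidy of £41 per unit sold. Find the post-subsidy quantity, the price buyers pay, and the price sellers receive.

Pre-subsidy: 730 - 8p = -108 + 2.8p gives p* = 2095/27, q* = 2950/27.
With the subsidy, sellers receive ps = pb + 41 for each unit, where pb is the price buyers pay.
Supply in terms of pb becomes qs = -108 + 2.8(pb + 41) = 6.8 + 2.8pb. Setting this equal to demand: 730 - 8pb = 6.8 + 2.8pb, so pb = 1808/27.
Sellers receive ps = 1808/27 + 41 = 2915/27; q' = 730 − 8·(1808/27) = 5246/27.

q' = 5246/27; buyers pay 1808/27; sellers receive 2915/27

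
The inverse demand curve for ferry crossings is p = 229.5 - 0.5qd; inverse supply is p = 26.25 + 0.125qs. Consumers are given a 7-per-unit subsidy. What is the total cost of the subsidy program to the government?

Pre-subsidy: 229.5 - 0.5q = 26.25 + 0.125q gives q* = 325.2 and p* = 66.9.
With the rebate, buyers effectively pay pb = ps − 7, where ps is the price sellers receive.
On the curves, pb = 229.5 - 0.5q and ps = 26.25 + 0.125q; the wedge ps − pb = 7 gives 26.25 + 0.125q − (229.5 - 0.5q) = 7, so q' = 336.4.
Then pb = 229.5 − 0.5·336.4 = 61.3 and ps = 26.25 + 0.125·336.4 = 68.3.
Government outlay = subsidy × quantity = 7 × 336.4 = 2354.8.

Government cost = 2354.8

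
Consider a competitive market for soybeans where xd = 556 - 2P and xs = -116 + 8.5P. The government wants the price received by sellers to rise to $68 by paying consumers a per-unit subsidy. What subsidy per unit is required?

At a seller price of 68, quantity supplied is -116 + 8.5·68 = 462.
Buyers absorb 462 only when they pay Pb with 556 − 2·Pb = 462, i.e. Pb = 47.
s = Ps − Pb = 68 − 47 = 21.

Required subsidy s = $21 per unit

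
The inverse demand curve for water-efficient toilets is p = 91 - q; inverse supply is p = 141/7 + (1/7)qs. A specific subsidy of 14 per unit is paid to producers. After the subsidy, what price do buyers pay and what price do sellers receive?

Buyers pay 16.75; sellers receive 30.75

Pre-subsidy: 91 - q = 141/7 + (1/7)q gives q* = 62 and p* = 29.
With the subsidy, sellers receive ps = pb + 14 for each unit, where pb is the price buyers pay.
On the curves, pb = 91 - q and ps = 141/7 + (1/7)q; the wedge ps − pb = 14 gives 141/7 + (1/7)q − (91 - q) = 14, so q' = 74.25.
Then pb = 91 − 1·74.25 = 16.75 and ps = 141/7 + (1/7)·74.25 = 30.75.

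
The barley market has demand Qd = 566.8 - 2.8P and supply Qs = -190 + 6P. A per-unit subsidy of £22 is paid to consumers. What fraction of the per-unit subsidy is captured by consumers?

Pre-subsidy: 566.8 - 2.8P = -190 + 6P gives P* = 86, Q* = 326.
With the rebate, buyers effectively pay Pb = Ps − 22, where Ps is the price sellers receive.
Demand in terms of Ps becomes Qd = 566.8 − 2.8(Ps − 22) = 628.4 - 2.8Ps. Setting this equal to supply: 628.4 - 2.8Ps = -190 + 6Ps, so Ps = 93.
Buyers pay Pb = 93 − 22 = 71; Q' = -190 + 6·93 = 368.
Buyers' price falls by P* − Pb = 86 − 71 = 15; sellers' price rises by Ps − P* = 93 − 86 = 7.
So consumers capture 15/22 = 15/22 of each unit of subsidy.

Consumer share = 15/22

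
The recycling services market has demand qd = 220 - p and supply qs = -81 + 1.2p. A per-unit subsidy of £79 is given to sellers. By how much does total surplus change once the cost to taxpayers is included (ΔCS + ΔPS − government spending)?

Net change in total surplus = -18723/11

Pre-subsidy: 220 - p = -81 + 1.2p gives p* = 1505/11, q* = 915/11.
With the subsidy, sellers receive ps = pb + 79 for each unit, where pb is the price buyers pay.
Supply in terms of pb becomes qs = -81 + 1.2(pb + 79) = 13.8 + 1.2pb. Setting this equal to demand: 220 - pb = 13.8 + 1.2pb, so pb = 1031/11.
Sellers receive ps = 1031/11 + 79 = 1900/11; q' = 220 − 1·(1031/11) = 1389/11.
ΔCS = ½(915/11 + 1389/11)(1505/11 − 1031/11) = 546048/121; ΔPS = ½(915/11 + 1389/11)(1900/11 − 1505/11) = 455040/121.
Government spending = 79 × 1389/11 = 109731/11.
Net change = 546048/121 + 455040/121 − 109731/11 = -18723/11. The loss equals the DWL triangle ½·79·474/11.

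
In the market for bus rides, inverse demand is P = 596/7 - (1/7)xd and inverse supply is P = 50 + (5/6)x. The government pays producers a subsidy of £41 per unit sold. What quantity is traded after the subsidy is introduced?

Pre-subsidy: 596/7 - (1/7)x = 50 + (5/6)x gives x* = 36 and P* = 80.
With the subsidy, sellers receive Ps = Pb + 41 for each unit, where Pb is the price buyers pay.
On the curves, Pb = 596/7 - (1/7)x and Ps = 50 + (5/6)x; the wedge Ps − Pb = 41 gives 50 + (5/6)x − (596/7 - (1/7)x) = 41, so x' = 78.
Then Pb = 596/7 − (1/7)·78 = 74 and Ps = 50 + (5/6)·78 = 115.

x' = 78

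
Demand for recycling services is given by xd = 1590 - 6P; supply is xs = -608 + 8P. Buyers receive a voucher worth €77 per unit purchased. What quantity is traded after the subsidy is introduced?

x' = 912

Pre-subsidy: 1590 - 6P = -608 + 8P gives P* = 157, x* = 648.
With the rebate, buyers effectively pay Pb = Ps − 77, where Ps is the price sellers receive.
Demand in terms of Ps becomes xd = 1590 − 6(Ps − 77) = 2052 - 6Ps. Setting this equal to supply: 2052 - 6Ps = -608 + 8Ps, so Ps = 190.
Buyers pay Pb = 190 − 77 = 113; x' = -608 + 8·190 = 912.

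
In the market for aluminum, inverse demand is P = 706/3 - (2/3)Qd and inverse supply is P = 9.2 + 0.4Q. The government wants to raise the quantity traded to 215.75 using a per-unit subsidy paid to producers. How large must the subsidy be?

At Q = 215.75, from the demand curve buyers pay Pb = 706/3 − (2/3)·215.75 = 91.5; from the supply curve sellers need Ps = 9.2 + 0.4·215.75 = 95.5.
The subsidy must fill the gap: s = Ps − Pb = 95.5 − 91.5 = 4.

Required subsidy s = 4 per unit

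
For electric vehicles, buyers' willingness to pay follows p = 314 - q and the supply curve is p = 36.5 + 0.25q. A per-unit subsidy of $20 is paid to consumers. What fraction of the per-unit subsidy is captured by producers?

Producer share = 0.2

Pre-subsidy: 314 - q = 36.5 + 0.25q gives q* = 222 and p* = 92.
With the rebate, buyers effectively pay pb = ps − 20, where ps is the price sellers receive.
On the curves, pb = 314 - q and ps = 36.5 + 0.25q; the wedge ps − pb = 20 gives 36.5 + 0.25q − (314 - q) = 20, so q' = 238.
Then pb = 314 − 1·238 = 76 and ps = 36.5 + 0.25·238 = 96.
Buyers' price falls by p* − pb = 92 − 76 = 16; sellers' price rises by ps − p* = 96 − 92 = 4.
So producers capture 4/20 = 0.2 of each unit of subsidy.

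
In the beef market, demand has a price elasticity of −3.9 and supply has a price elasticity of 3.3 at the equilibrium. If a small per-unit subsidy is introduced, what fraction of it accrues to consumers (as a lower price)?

Consumer share = 11/24

For a small subsidy around the equilibrium, the benefit split depends on the relative slopes, which at a point are proportional to the elasticities.
Buyer share = εs/(εs + |εd|) = 3.3/(3.3 + 3.9) = 11/24; seller share = |εd|/(εs + |εd|) = 13/24.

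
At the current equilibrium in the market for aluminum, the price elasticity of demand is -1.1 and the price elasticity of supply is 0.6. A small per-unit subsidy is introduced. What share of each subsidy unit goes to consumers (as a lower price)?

For a small subsidy around the equilibrium, the benefit split depends on the relative slopes, which at a point are proportional to the elasticities.
Buyer share = εs/(εs + |εd|) = 0.6/(0.6 + 1.1) = 6/17; seller share = |εd|/(εs + |εd|) = 11/17.

Consumer share = 6/17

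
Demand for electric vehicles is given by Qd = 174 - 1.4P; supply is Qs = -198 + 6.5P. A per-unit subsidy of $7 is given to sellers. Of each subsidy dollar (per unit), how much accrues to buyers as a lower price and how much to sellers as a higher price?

Buyers gain 455/79 per unit; sellers gain 98/79 per unit

Pre-subsidy: 174 - 1.4P = -198 + 6.5P gives P* = 3720/79, Q* = 8538/79.
With the subsidy, sellers receive Ps = Pb + 7 for each unit, where Pb is the price buyers pay.
Supply in terms of Pb becomes Qs = -198 + 6.5(Pb + 7) = -152.5 + 6.5Pb. Setting this equal to demand: 174 - 1.4Pb = -152.5 + 6.5Pb, so Pb = 3265/79.
Sellers receive Ps = 3265/79 + 7 = 3818/79; Q' = 174 − 1.4·(3265/79) = 9175/79.
Buyers' price falls by P* − Pb = 3720/79 − 3265/79 = 455/79; sellers' price rises by Ps − P* = 3818/79 − 3720/79 = 98/79.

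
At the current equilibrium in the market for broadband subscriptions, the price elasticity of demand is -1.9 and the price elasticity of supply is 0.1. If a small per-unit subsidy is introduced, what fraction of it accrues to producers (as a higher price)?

Producer share = 0.95

For a small subsidy around the equilibrium, the benefit split depends on the relative slopes, which at a point are proportional to the elasticities.
Buyer share = εs/(εs + |εd|) = 0.1/(0.1 + 1.9) = 0.05; seller share = |εd|/(εs + |εd|) = 0.95.
So producers capture 0.95 of the subsidy.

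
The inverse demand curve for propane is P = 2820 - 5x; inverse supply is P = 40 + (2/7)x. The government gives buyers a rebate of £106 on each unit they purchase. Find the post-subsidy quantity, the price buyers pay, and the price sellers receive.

x' = 546; buyers pay £90; sellers receive £196

Pre-subsidy: 2820 - 5x = 40 + (2/7)x gives x* = 19460/37 and P* = 7040/37.
With the rebate, buyers effectively pay Pb = Ps − 106, where Ps is the price sellers receive.
On the curves, Pb = 2820 - 5x and Ps = 40 + (2/7)x; the wedge Ps − Pb = 106 gives 40 + (2/7)x − (2820 - 5x) = 106, so x' = 546.
Then Pb = 2820 − 5·546 = 90 and Ps = 40 + (2/7)·546 = 196.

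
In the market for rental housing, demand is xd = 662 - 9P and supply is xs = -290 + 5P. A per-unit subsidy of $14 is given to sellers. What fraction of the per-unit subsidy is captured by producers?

Producer share = 9/14

Pre-subsidy: 662 - 9P = -290 + 5P gives P* = 68, x* = 50.
With the subsidy, sellers receive Ps = Pb + 14 for each unit, where Pb is the price buyers pay.
Supply in terms of Pb becomes xs = -290 + 5(Pb + 14) = -220 + 5Pb. Setting this equal to demand: 662 - 9Pb = -220 + 5Pb, so Pb = 63.
Sellers receive Ps = 63 + 14 = 77; x' = 662 − 9·63 = 95.
Buyers' price falls by P* − Pb = 68 − 63 = 5; sellers' price rises by Ps − P* = 77 − 68 = 9.
So producers capture 9/14 = 9/14 of each unit of subsidy.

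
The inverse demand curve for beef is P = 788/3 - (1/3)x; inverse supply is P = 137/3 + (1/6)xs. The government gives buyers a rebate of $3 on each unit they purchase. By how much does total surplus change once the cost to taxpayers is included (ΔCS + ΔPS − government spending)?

Net change in total surplus = -$9

Pre-subsidy: 788/3 - (1/3)x = 137/3 + (1/6)x gives x* = 434 and P* = 118.
With the rebate, buyers effectively pay Pb = Ps − 3, where Ps is the price sellers receive.
On the curves, Pb = 788/3 - (1/3)x and Ps = 137/3 + (1/6)x; the wedge Ps − Pb = 3 gives 137/3 + (1/6)x − (788/3 - (1/3)x) = 3, so x' = 440.
Then Pb = 788/3 − (1/3)·440 = 116 and Ps = 137/3 + (1/6)·440 = 119.
ΔCS = ½(434 + 440)(118 − 116) = 874; ΔPS = ½(434 + 440)(119 − 118) = 437.
Government spending = 3 × 440 = 1320.
Net change = 874 + 437 − 1320 = -9. The loss equals the DWL triangle ½·3·6.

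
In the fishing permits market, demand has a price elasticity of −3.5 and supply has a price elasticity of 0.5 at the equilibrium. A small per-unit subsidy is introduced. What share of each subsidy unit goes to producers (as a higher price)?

Producer share = 0.875

For a small subsidy around the equilibrium, the benefit split depends on the relative slopes, which at a point are proportional to the elasticities.
Buyer share = εs/(εs + |εd|) = 0.5/(0.5 + 3.5) = 0.125; seller share = |εd|/(εs + |εd|) = 0.875.
So producers capture 0.875 of the subsidy.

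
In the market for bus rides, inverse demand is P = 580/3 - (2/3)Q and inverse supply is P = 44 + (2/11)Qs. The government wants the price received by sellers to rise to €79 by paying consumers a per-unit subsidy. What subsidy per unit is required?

At a seller price of 79, quantity supplied is -242 + 5.5·79 = 192.5.
Buyers absorb 192.5 only when they pay Pb = 580/3 − (2/3)·192.5 = 65.
s = Ps − Pb = 79 − 65 = 14.

Required subsidy s = €14 per unit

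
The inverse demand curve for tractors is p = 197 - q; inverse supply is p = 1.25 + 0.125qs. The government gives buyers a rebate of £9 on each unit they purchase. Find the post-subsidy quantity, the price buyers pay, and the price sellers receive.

q' = 182; buyers pay £15; sellers receive £24

Pre-subsidy: 197 - q = 1.25 + 0.125q gives q* = 174 and p* = 23.
With the rebate, buyers effectively pay pb = ps − 9, where ps is the price sellers receive.
On the curves, pb = 197 - q and ps = 1.25 + 0.125q; the wedge ps − pb = 9 gives 1.25 + 0.125q − (197 - q) = 9, so q' = 182.
Then pb = 197 − 1·182 = 15 and ps = 1.25 + 0.125·182 = 24.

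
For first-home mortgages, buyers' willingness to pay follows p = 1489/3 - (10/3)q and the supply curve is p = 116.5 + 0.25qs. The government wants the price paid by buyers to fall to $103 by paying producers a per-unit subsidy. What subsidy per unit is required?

Required subsidy s = $43 per unit

At a buyer price of 103, quantity demanded is 148.9 − 0.3·103 = 118.
Sellers supply 118 only when they receive ps = 116.5 + 0.25·118 = 146.
s = ps − pb = 146 − 103 = 43.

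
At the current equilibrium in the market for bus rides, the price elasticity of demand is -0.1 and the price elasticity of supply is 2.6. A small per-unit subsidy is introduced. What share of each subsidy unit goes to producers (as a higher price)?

Producer share = 1/27

For a small subsidy around the equilibrium, the benefit split depends on the relative slopes, which at a point are proportional to the elasticities.
Buyer share = εs/(εs + |εd|) = 2.6/(2.6 + 0.1) = 26/27; seller share = |εd|/(εs + |εd|) = 1/27.
So producers capture 1/27 of the subsidy.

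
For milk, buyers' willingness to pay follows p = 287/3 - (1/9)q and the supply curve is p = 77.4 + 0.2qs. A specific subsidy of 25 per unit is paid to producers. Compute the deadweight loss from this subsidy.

Deadweight loss = 28125/28

Pre-subsidy: 287/3 - (1/9)q = 77.4 + 0.2q gives q* = 411/7 and p* = 624/7.
With the subsidy, sellers receive ps = pb + 25 for each unit, where pb is the price buyers pay.
On the curves, pb = 287/3 - (1/9)q and ps = 77.4 + 0.2q; the wedge ps − pb = 25 gives 77.4 + 0.2q − (287/3 - (1/9)q) = 25, so q' = 1947/14.
Then pb = 287/3 − (1/9)·(1947/14) = 1123/14 and ps = 77.4 + 0.2·(1947/14) = 1473/14.
The subsidy expands output by 1947/14 − 411/7 = 1125/14 past the efficient level; on those units the gap between marginal cost and willingness to pay runs from 0 up to 25.
DWL = ½ × 25 × 1125/14 = 28125/28.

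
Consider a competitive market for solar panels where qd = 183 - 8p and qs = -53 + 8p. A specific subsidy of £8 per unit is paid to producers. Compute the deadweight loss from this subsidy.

Deadweight loss = £128

Pre-subsidy: 183 - 8p = -53 + 8p gives p* = 14.75, q* = 65.
With the subsidy, sellers receive ps = pb + 8 for each unit, where pb is the price buyers pay.
Supply in terms of pb becomes qs = -53 + 8(pb + 8) = 11 + 8pb. Setting this equal to demand: 183 - 8pb = 11 + 8pb, so pb = 10.75.
Sellers receive ps = 10.75 + 8 = 18.75; q' = 183 − 8·10.75 = 97.
The subsidy expands output by 97 − 65 = 32 past the efficient level; on those units the gap between marginal cost and willingness to pay runs from 0 up to 8.
DWL = ½ × 8 × 32 = 128.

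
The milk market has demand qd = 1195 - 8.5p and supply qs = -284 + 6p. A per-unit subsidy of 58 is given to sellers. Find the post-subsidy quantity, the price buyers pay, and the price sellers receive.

q' = 532; buyers pay 78; sellers receive 136

Pre-subsidy: 1195 - 8.5p = -284 + 6p gives p* = 102, q* = 328.
With the subsidy, sellers receive ps = pb + 58 for each unit, where pb is the price buyers pay.
Supply in terms of pb becomes qs = -284 + 6(pb + 58) = 64 + 6pb. Setting this equal to demand: 1195 - 8.5pb = 64 + 6pb, so pb = 78.
Sellers receive ps = 78 + 58 = 136; q' = 1195 − 8.5·78 = 532.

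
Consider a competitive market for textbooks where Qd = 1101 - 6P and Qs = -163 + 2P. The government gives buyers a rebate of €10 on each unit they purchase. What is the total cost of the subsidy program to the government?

Government cost = €1680

Pre-subsidy: 1101 - 6P = -163 + 2P gives P* = 158, Q* = 153.
With the rebate, buyers effectively pay Pb = Ps − 10, where Ps is the price sellers receive.
Demand in terms of Ps becomes Qd = 1101 − 6(Ps − 10) = 1161 - 6Ps. Setting this equal to supply: 1161 - 6Ps = -163 + 2Ps, so Ps = 165.5.
Buyers pay Pb = 165.5 − 10 = 155.5; Q' = -163 + 2·165.5 = 168.
Government outlay = subsidy × quantity = 10 × 168 = 1680.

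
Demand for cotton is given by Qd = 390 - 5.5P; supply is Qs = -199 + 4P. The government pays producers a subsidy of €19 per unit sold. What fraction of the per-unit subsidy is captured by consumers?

Consumer share = 8/19

Pre-subsidy: 390 - 5.5P = -199 + 4P gives P* = 62, Q* = 49.
With the subsidy, sellers receive Ps = Pb + 19 for each unit, where Pb is the price buyers pay.
Supply in terms of Pb becomes Qs = -199 + 4(Pb + 19) = -123 + 4Pb. Setting this equal to demand: 390 - 5.5Pb = -123 + 4Pb, so Pb = 54.
Sellers receive Ps = 54 + 19 = 73; Q' = 390 − 5.5·54 = 93.
Buyers' price falls by P* − Pb = 62 − 54 = 8; sellers' price rises by Ps − P* = 73 − 62 = 11.
So consumers capture 8/19 = 8/19 of each unit of subsidy.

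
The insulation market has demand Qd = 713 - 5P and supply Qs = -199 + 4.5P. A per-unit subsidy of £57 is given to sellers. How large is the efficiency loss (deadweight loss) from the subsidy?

Deadweight loss = £3847.5

Pre-subsidy: 713 - 5P = -199 + 4.5P gives P* = 96, Q* = 233.
With the subsidy, sellers receive Ps = Pb + 57 for each unit, where Pb is the price buyers pay.
Supply in terms of Pb becomes Qs = -199 + 4.5(Pb + 57) = 57.5 + 4.5Pb. Setting this equal to demand: 713 - 5Pb = 57.5 + 4.5Pb, so Pb = 69.
Sellers receive Ps = 69 + 57 = 126; Q' = 713 − 5·69 = 368.
The subsidy expands output by 368 − 233 = 135 past the efficient level; on those units the gap between marginal cost and willingness to pay runs from 0 up to 57.
DWL = ½ × 57 × 135 = 3847.5.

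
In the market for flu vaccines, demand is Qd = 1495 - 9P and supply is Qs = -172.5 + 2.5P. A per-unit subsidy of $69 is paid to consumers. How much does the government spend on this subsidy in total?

Pre-subsidy: 1495 - 9P = -172.5 + 2.5P gives P* = 145, Q* = 190.
With the rebate, buyers effectively pay Pb = Ps − 69, where Ps is the price sellers receive.
Demand in terms of Ps becomes Qd = 1495 − 9(Ps − 69) = 2116 - 9Ps. Setting this equal to supply: 2116 - 9Ps = -172.5 + 2.5Ps, so Ps = 199.
Buyers pay Pb = 199 − 69 = 130; Q' = -172.5 + 2.5·199 = 325.
Government outlay = subsidy × quantity = 69 × 325 = 22425.

Government cost = $22425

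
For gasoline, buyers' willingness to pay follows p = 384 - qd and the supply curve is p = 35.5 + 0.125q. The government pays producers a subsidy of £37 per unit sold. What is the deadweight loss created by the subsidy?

Pre-subsidy: 384 - q = 35.5 + 0.125q gives q* = 2788/9 and p* = 668/9.
With the subsidy, sellers receive ps = pb + 37 for each unit, where pb is the price buyers pay.
On the curves, pb = 384 - q and ps = 35.5 + 0.125q; the wedge ps − pb = 37 gives 35.5 + 0.125q − (384 - q) = 37, so q' = 1028/3.
Then pb = 384 − 1·(1028/3) = 124/3 and ps = 35.5 + 0.125·(1028/3) = 235/3.
The subsidy expands output by 1028/3 − 2788/9 = 296/9 past the efficient level; on those units the gap between marginal cost and willingness to pay runs from 0 up to 37.
DWL = ½ × 37 × 296/9 = 5476/9.

Deadweight loss = 5476/9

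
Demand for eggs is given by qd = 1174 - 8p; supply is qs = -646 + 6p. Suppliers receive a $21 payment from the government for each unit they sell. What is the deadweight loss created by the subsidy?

Pre-subsidy: 1174 - 8p = -646 + 6p gives p* = 130, q* = 134.
With the subsidy, sellers receive ps = pb + 21 for each unit, where pb is the price buyers pay.
Supply in terms of pb becomes qs = -646 + 6(pb + 21) = -520 + 6pb. Setting this equal to demand: 1174 - 8pb = -520 + 6pb, so pb = 121.
Sellers receive ps = 121 + 21 = 142; q' = 1174 − 8·121 = 206.
The subsidy expands output by 206 − 134 = 72 past the efficient level; on those units the gap between marginal cost and willingness to pay runs from 0 up to 21.
DWL = ½ × 21 × 72 = 756.

Deadweight loss = $756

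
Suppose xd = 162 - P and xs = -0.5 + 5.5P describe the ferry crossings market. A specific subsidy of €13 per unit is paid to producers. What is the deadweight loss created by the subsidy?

Pre-subsidy: 162 - P = -0.5 + 5.5P gives P* = 25, x* = 137.
With the subsidy, sellers receive Ps = Pb + 13 for each unit, where Pb is the price buyers pay.
Supply in terms of Pb becomes xs = -0.5 + 5.5(Pb + 13) = 71 + 5.5Pb. Setting this equal to demand: 162 - Pb = 71 + 5.5Pb, so Pb = 14.
Sellers receive Ps = 14 + 13 = 27; x' = 162 − 1·14 = 148.
The subsidy expands output by 148 − 137 = 11 past the efficient level; on those units the gap between marginal cost and willingness to pay runs from 0 up to 13.
DWL = ½ × 13 × 11 = 71.5.

Deadweight loss = €71.5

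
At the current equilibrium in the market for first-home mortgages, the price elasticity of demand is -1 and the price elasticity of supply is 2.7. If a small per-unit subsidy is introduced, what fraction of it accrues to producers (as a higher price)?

For a small subsidy around the equilibrium, the benefit split depends on the relative slopes, which at a point are proportional to the elasticities.
Buyer share = εs/(εs + |εd|) = 2.7/(2.7 + 1) = 27/37; seller share = |εd|/(εs + |εd|) = 10/37.
So producers capture 10/37 of the subsidy.

Producer share = 10/37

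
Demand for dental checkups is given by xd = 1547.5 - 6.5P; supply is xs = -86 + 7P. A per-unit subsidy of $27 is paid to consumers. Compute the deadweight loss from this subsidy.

Pre-subsidy: 1547.5 - 6.5P = -86 + 7P gives P* = 121, x* = 761.
With the rebate, buyers effectively pay Pb = Ps − 27, where Ps is the price sellers receive.
Demand in terms of Ps becomes xd = 1547.5 − 6.5(Ps − 27) = 1723 - 6.5Ps. Setting this equal to supply: 1723 - 6.5Ps = -86 + 7Ps, so Ps = 134.
Buyers pay Pb = 134 − 27 = 107; x' = -86 + 7·134 = 852.
The subsidy expands output by 852 − 761 = 91 past the efficient level; on those units the gap between marginal cost and willingness to pay runs from 0 up to 27.
DWL = ½ × 27 × 91 = 1228.5.

Deadweight loss = $1228.5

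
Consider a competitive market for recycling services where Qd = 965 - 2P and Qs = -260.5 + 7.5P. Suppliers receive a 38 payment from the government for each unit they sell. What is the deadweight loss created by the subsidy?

Deadweight loss = 1140

Pre-subsidy: 965 - 2P = -260.5 + 7.5P gives P* = 129, Q* = 707.
With the subsidy, sellers receive Ps = Pb + 38 for each unit, where Pb is the price buyers pay.
Supply in terms of Pb becomes Qs = -260.5 + 7.5(Pb + 38) = 24.5 + 7.5Pb. Setting this equal to demand: 965 - 2Pb = 24.5 + 7.5Pb, so Pb = 99.
Sellers receive Ps = 99 + 38 = 137; Q' = 965 − 2·99 = 767.
The subsidy expands output by 767 − 707 = 60 past the efficient level; on those units the gap between marginal cost and willingness to pay runs from 0 up to 38.
DWL = ½ × 38 × 60 = 1140.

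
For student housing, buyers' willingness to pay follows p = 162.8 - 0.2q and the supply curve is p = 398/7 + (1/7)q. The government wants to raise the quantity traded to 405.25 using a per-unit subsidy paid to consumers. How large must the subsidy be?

At q = 405.25, from the demand curve buyers pay pb = 162.8 − 0.2·405.25 = 81.75; from the supply curve sellers need ps = 398/7 + (1/7)·405.25 = 114.75.
The subsidy must fill the gap: s = ps − pb = 114.75 − 81.75 = 33.

Required subsidy s = 33 per unit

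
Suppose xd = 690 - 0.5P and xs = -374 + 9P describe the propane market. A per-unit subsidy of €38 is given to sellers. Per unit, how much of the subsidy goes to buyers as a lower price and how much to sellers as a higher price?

Buyers gain €36 per unit; sellers gain €2 per unit

Pre-subsidy: 690 - 0.5P = -374 + 9P gives P* = 112, x* = 634.
With the subsidy, sellers receive Ps = Pb + 38 for each unit, where Pb is the price buyers pay.
Supply in terms of Pb becomes xs = -374 + 9(Pb + 38) = -32 + 9Pb. Setting this equal to demand: 690 - 0.5Pb = -32 + 9Pb, so Pb = 76.
Sellers receive Ps = 76 + 38 = 114; x' = 690 − 0.5·76 = 652.
Buyers' price falls by P* − Pb = 112 − 76 = 36; sellers' price rises by Ps − P* = 114 − 112 = 2.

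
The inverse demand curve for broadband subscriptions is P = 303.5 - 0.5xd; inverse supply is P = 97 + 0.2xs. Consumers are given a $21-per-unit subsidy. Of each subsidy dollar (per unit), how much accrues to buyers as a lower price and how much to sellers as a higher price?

Pre-subsidy: 303.5 - 0.5x = 97 + 0.2x gives x* = 295 and P* = 156.
With the rebate, buyers effectively pay Pb = Ps − 21, where Ps is the price sellers receive.
On the curves, Pb = 303.5 - 0.5x and Ps = 97 + 0.2x; the wedge Ps − Pb = 21 gives 97 + 0.2x − (303.5 - 0.5x) = 21, so x' = 325.
Then Pb = 303.5 − 0.5·325 = 141 and Ps = 97 + 0.2·325 = 162.
Buyers' price falls by P* − Pb = 156 − 141 = 15; sellers' price rises by Ps − P* = 162 − 156 = 6.

Buyers gain $15 per unit; sellers gain $6 per unit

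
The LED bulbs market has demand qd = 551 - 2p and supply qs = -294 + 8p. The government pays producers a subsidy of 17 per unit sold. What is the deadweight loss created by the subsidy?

Pre-subsidy: 551 - 2p = -294 + 8p gives p* = 84.5, q* = 382.
With the subsidy, sellers receive ps = pb + 17 for each unit, where pb is the price buyers pay.
Supply in terms of pb becomes qs = -294 + 8(pb + 17) = -158 + 8pb. Setting this equal to demand: 551 - 2pb = -158 + 8pb, so pb = 70.9.
Sellers receive ps = 70.9 + 17 = 87.9; q' = 551 − 2·70.9 = 409.2.
The subsidy expands output by 409.2 − 382 = 27.2 past the efficient level; on those units the gap between marginal cost and willingness to pay runs from 0 up to 17.
DWL = ½ × 17 × 27.2 = 231.2.

Deadweight loss = 231.2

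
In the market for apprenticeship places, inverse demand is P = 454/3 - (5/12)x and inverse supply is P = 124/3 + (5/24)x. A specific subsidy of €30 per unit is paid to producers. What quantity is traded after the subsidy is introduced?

x' = 224

Pre-subsidy: 454/3 - (5/12)x = 124/3 + (5/24)x gives x* = 176 and P* = 78.
With the subsidy, sellers receive Ps = Pb + 30 for each unit, where Pb is the price buyers pay.
On the curves, Pb = 454/3 - (5/12)x and Ps = 124/3 + (5/24)x; the wedge Ps − Pb = 30 gives 124/3 + (5/24)x − (454/3 - (5/12)x) = 30, so x' = 224.
Then Pb = 454/3 − (5/12)·224 = 58 and Ps = 124/3 + (5/24)·224 = 88.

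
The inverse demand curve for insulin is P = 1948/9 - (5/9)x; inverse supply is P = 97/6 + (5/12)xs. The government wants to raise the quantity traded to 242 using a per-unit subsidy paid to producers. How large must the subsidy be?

Required subsidy s = 35 per unit

At x = 242, from the demand curve buyers pay Pb = 1948/9 − (5/9)·242 = 82; from the supply curve sellers need Ps = 97/6 + (5/12)·242 = 117.
The subsidy must fill the gap: s = Ps − Pb = 117 − 82 = 35.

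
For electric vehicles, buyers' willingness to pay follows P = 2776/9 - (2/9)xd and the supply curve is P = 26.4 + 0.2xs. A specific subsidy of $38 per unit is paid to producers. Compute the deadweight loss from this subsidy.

Pre-subsidy: 2776/9 - (2/9)x = 26.4 + 0.2x gives x* = 668 and P* = 160.
With the subsidy, sellers receive Ps = Pb + 38 for each unit, where Pb is the price buyers pay.
On the curves, Pb = 2776/9 - (2/9)x and Ps = 26.4 + 0.2x; the wedge Ps − Pb = 38 gives 26.4 + 0.2x − (2776/9 - (2/9)x) = 38, so x' = 758.
Then Pb = 2776/9 − (2/9)·758 = 140 and Ps = 26.4 + 0.2·758 = 178.
The subsidy expands output by 758 − 668 = 90 past the efficient level; on those units the gap between marginal cost and willingness to pay runs from 0 up to 38.
DWL = ½ × 38 × 90 = 1710.

Deadweight loss = $1710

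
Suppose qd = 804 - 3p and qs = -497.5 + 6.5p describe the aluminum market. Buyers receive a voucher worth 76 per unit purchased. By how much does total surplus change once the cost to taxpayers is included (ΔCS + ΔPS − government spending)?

Net change in total surplus = -5928

Pre-subsidy: 804 - 3p = -497.5 + 6.5p gives p* = 137, q* = 393.
With the rebate, buyers effectively pay pb = ps − 76, where ps is the price sellers receive.
Demand in terms of ps becomes qd = 804 − 3(ps − 76) = 1032 - 3ps. Setting this equal to supply: 1032 - 3ps = -497.5 + 6.5ps, so ps = 161.
Buyers pay pb = 161 − 76 = 85; q' = -497.5 + 6.5·161 = 549.
ΔCS = ½(393 + 549)(137 − 85) = 24492; ΔPS = ½(393 + 549)(161 − 137) = 11304.
Government spending = 76 × 549 = 41724.
Net change = 24492 + 11304 − 41724 = -5928. The loss equals the DWL triangle ½·76·156.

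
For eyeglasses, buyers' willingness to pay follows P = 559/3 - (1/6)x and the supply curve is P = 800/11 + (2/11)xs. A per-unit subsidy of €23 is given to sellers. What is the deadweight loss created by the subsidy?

Pre-subsidy: 559/3 - (1/6)x = 800/11 + (2/11)x gives x* = 326 and P* = 132.
With the subsidy, sellers receive Ps = Pb + 23 for each unit, where Pb is the price buyers pay.
On the curves, Pb = 559/3 - (1/6)x and Ps = 800/11 + (2/11)x; the wedge Ps − Pb = 23 gives 800/11 + (2/11)x − (559/3 - (1/6)x) = 23, so x' = 392.
Then Pb = 559/3 − (1/6)·392 = 121 and Ps = 800/11 + (2/11)·392 = 144.
The subsidy expands output by 392 − 326 = 66 past the efficient level; on those units the gap between marginal cost and willingness to pay runs from 0 up to 23.
DWL = ½ × 23 × 66 = 759.

Deadweight loss = €759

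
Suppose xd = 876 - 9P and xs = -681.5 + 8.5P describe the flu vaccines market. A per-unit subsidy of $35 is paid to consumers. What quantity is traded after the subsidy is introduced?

x' = 228

Pre-subsidy: 876 - 9P = -681.5 + 8.5P gives P* = 89, x* = 75.
With the rebate, buyers effectively pay Pb = Ps − 35, where Ps is the price sellers receive.
Demand in terms of Ps becomes xd = 876 − 9(Ps − 35) = 1191 - 9Ps. Setting this equal to supply: 1191 - 9Ps = -681.5 + 8.5Ps, so Ps = 107.
Buyers pay Pb = 107 − 35 = 72; x' = -681.5 + 8.5·107 = 228.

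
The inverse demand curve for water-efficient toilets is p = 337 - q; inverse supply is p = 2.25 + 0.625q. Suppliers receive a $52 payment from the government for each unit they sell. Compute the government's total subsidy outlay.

Government cost = $12376

Pre-subsidy: 337 - q = 2.25 + 0.625q gives q* = 206 and p* = 131.
With the subsidy, sellers receive ps = pb + 52 for each unit, where pb is the price buyers pay.
On the curves, pb = 337 - q and ps = 2.25 + 0.625q; the wedge ps − pb = 52 gives 2.25 + 0.625q − (337 - q) = 52, so q' = 238.
Then pb = 337 − 1·238 = 99 and ps = 2.25 + 0.625·238 = 151.
Government outlay = subsidy × quantity = 52 × 238 = 12376.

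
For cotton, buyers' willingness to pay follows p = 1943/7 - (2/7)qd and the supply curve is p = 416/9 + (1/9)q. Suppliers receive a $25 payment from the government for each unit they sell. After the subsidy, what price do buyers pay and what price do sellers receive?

Buyers pay $93; sellers receive $118

Pre-subsidy: 1943/7 - (2/7)q = 416/9 + (1/9)q gives q* = 583 and p* = 111.
With the subsidy, sellers receive ps = pb + 25 for each unit, where pb is the price buyers pay.
On the curves, pb = 1943/7 - (2/7)q and ps = 416/9 + (1/9)q; the wedge ps − pb = 25 gives 416/9 + (1/9)q − (1943/7 - (2/7)q) = 25, so q' = 646.
Then pb = 1943/7 − (2/7)·646 = 93 and ps = 416/9 + (1/9)·646 = 118.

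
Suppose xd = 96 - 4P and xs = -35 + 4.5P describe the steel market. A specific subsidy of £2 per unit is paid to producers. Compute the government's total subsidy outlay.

Pre-subsidy: 96 - 4P = -35 + 4.5P gives P* = 262/17, x* = 584/17.
With the subsidy, sellers receive Ps = Pb + 2 for each unit, where Pb is the price buyers pay.
Supply in terms of Pb becomes xs = -35 + 4.5(Pb + 2) = -26 + 4.5Pb. Setting this equal to demand: 96 - 4Pb = -26 + 4.5Pb, so Pb = 244/17.
Sellers receive Ps = 244/17 + 2 = 278/17; x' = 96 − 4·(244/17) = 656/17.
Government outlay = subsidy × quantity = 2 × 656/17 = 1312/17.

Government cost = 1312/17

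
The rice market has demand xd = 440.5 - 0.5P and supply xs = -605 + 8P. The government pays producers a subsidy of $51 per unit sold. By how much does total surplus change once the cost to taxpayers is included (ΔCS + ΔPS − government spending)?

Net change in total surplus = -$612

Pre-subsidy: 440.5 - 0.5P = -605 + 8P gives P* = 123, x* = 379.
With the subsidy, sellers receive Ps = Pb + 51 for each unit, where Pb is the price buyers pay.
Supply in terms of Pb becomes xs = -605 + 8(Pb + 51) = -197 + 8Pb. Setting this equal to demand: 440.5 - 0.5Pb = -197 + 8Pb, so Pb = 75.
Sellers receive Ps = 75 + 51 = 126; x' = 440.5 − 0.5·75 = 403.
ΔCS = ½(379 + 403)(123 − 75) = 18768; ΔPS = ½(379 + 403)(126 − 123) = 1173.
Government spending = 51 × 403 = 20553.
Net change = 18768 + 1173 − 20553 = -612. The loss equals the DWL triangle ½·51·24.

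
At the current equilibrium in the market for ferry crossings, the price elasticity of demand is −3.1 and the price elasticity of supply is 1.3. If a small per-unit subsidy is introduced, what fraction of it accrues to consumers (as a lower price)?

Consumer share = 13/44

For a small subsidy around the equilibrium, the benefit split depends on the relative slopes, which at a point are proportional to the elasticities.
Buyer share = εs/(εs + |εd|) = 1.3/(1.3 + 3.1) = 13/44; seller share = |εd|/(εs + |εd|) = 31/44.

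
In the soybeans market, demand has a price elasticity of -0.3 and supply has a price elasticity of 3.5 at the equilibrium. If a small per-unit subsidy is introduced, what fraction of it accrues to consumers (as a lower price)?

Consumer share = 35/38

For a small subsidy around the equilibrium, the benefit split depends on the relative slopes, which at a point are proportional to the elasticities.
Buyer share = εs/(εs + |εd|) = 3.5/(3.5 + 0.3) = 35/38; seller share = |εd|/(εs + |εd|) = 3/38.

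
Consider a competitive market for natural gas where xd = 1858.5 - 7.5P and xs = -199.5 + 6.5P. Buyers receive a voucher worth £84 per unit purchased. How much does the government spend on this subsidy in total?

Government cost = £88074

Pre-subsidy: 1858.5 - 7.5P = -199.5 + 6.5P gives P* = 147, x* = 756.
With the rebate, buyers effectively pay Pb = Ps − 84, where Ps is the price sellers receive.
Demand in terms of Ps becomes xd = 1858.5 − 7.5(Ps − 84) = 2488.5 - 7.5Ps. Setting this equal to supply: 2488.5 - 7.5Ps = -199.5 + 6.5Ps, so Ps = 192.
Buyers pay Pb = 192 − 84 = 108; x' = -199.5 + 6.5·192 = 1048.5.
Government outlay = subsidy × quantity = 84 × 1048.5 = 88074.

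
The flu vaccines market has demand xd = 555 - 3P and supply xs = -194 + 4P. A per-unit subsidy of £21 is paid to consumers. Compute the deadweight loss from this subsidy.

Pre-subsidy: 555 - 3P = -194 + 4P gives P* = 107, x* = 234.
With the rebate, buyers effectively pay Pb = Ps − 21, where Ps is the price sellers receive.
Demand in terms of Ps becomes xd = 555 − 3(Ps − 21) = 618 - 3Ps. Setting this equal to supply: 618 - 3Ps = -194 + 4Ps, so Ps = 116.
Buyers pay Pb = 116 − 21 = 95; x' = -194 + 4·116 = 270.
The subsidy expands output by 270 − 234 = 36 past the efficient level; on those units the gap between marginal cost and willingness to pay runs from 0 up to 21.
DWL = ½ × 21 × 36 = 378.

Deadweight loss = £378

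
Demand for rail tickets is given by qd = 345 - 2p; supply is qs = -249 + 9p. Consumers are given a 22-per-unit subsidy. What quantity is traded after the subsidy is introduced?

Pre-subsidy: 345 - 2p = -249 + 9p gives p* = 54, q* = 237.
With the rebate, buyers effectively pay pb = ps − 22, where ps is the price sellers receive.
Demand in terms of ps becomes qd = 345 − 2(ps − 22) = 389 - 2ps. Setting this equal to supply: 389 - 2ps = -249 + 9ps, so ps = 58.
Buyers pay pb = 58 − 22 = 36; q' = -249 + 9·58 = 273.

q' = 273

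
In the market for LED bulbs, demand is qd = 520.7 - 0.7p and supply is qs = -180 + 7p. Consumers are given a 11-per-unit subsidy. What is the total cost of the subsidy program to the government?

Pre-subsidy: 520.7 - 0.7p = -180 + 7p gives p* = 91, q* = 457.
With the rebate, buyers effectively pay pb = ps − 11, where ps is the price sellers receive.
Demand in terms of ps becomes qd = 520.7 − 0.7(ps − 11) = 528.4 - 0.7ps. Setting this equal to supply: 528.4 - 0.7ps = -180 + 7ps, so ps = 92.
Buyers pay pb = 92 − 11 = 81; q' = -180 + 7·92 = 464.
Government outlay = subsidy × quantity = 11 × 464 = 5104.

Government cost = 5104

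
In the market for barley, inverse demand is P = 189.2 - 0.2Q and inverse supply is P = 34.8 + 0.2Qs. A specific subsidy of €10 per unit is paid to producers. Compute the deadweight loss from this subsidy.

Pre-subsidy: 189.2 - 0.2Q = 34.8 + 0.2Q gives Q* = 386 and P* = 112.
With the subsidy, sellers receive Ps = Pb + 10 for each unit, where Pb is the price buyers pay.
On the curves, Pb = 189.2 - 0.2Q and Ps = 34.8 + 0.2Q; the wedge Ps − Pb = 10 gives 34.8 + 0.2Q − (189.2 - 0.2Q) = 10, so Q' = 411.
Then Pb = 189.2 − 0.2·411 = 107 and Ps = 34.8 + 0.2·411 = 117.
The subsidy expands output by 411 − 386 = 25 past the efficient level; on those units the gap between marginal cost and willingness to pay runs from 0 up to 10.
DWL = ½ × 10 × 25 = 125.

Deadweight loss = €125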